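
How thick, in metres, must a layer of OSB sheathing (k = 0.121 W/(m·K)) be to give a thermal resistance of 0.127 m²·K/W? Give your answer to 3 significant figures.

0.0154 m

L = R·k = 0.127 × 0.121 = 0.01537 m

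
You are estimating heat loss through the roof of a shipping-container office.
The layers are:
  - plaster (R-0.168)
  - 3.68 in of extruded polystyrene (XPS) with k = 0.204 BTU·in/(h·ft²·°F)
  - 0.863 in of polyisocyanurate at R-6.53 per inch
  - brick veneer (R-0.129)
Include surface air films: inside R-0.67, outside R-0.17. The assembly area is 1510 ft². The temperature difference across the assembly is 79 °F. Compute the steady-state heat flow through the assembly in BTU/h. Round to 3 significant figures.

3.68/0.204 = 18.04
0.863 × 6.53 = 5.635
R_total = 0.67 + 0.168 + 18.04 + 5.635 + 0.129 + 0.17 = 24.81 ft²·°F·h/BTU
Q = A·ΔT/R = 1510 × 79 / 24.81 = 4808 BTU/h

4810 BTU/h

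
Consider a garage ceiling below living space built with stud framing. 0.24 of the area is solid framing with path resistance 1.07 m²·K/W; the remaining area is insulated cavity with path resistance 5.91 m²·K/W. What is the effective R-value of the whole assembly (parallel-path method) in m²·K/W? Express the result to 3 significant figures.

2.83 m²·K/W

U_eff = 0.76/5.91 + 0.24/1.07 = 0.1286 + 0.2243 = 0.3529
R_eff = 1/U_eff = 2.834 m²·K/W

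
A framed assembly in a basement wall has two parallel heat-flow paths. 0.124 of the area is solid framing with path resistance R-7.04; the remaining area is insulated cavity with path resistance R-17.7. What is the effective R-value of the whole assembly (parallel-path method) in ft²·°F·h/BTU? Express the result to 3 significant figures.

U_eff = 0.876/17.7 + 0.124/7.04 = 0.04949 + 0.01761 = 0.06711
R_eff = 1/U_eff = 14.9 ft²·°F·h/BTU

14.9 ft²·°F·h/BTU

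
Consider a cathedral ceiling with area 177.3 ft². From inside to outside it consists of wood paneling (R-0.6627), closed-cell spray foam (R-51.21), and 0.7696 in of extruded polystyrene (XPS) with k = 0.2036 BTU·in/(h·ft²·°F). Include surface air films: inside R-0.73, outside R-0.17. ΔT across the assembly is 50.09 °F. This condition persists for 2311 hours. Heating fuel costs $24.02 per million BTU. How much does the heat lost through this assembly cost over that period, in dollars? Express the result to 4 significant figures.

0.7696/0.2036 = 3.78
R_total = 0.73 + 0.6627 + 51.21 + 3.78 + 0.17 = 56.553 ft²·°F·h/BTU
Q = 177.3 × 50.09 / 56.553 = 157.04 BTU/h
E = 157.04 × 2311 = 362920 BTU
Cost = 362920/10⁶ × 24.02 = $8.7173

8.717 dollars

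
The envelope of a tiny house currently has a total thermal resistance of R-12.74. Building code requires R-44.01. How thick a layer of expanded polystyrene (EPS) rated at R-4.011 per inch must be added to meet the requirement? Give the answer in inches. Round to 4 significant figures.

ΔR = 44.01 − 12.74 = 31.27 ft²·°F·h/BTU
L = ΔR / (R/in) = 31.27/4.011 = 7.7961 in

7.796 in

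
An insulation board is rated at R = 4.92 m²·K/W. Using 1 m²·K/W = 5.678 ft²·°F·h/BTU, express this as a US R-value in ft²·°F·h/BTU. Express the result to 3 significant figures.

27.9 ft²·°F·h/BTU

R_US = 4.92 × 5.678 = 27.94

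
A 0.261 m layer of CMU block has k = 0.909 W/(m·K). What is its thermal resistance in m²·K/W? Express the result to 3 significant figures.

0.287 m²·K/W

R = L/k = 0.261/0.909 = 0.2871 m²·K/W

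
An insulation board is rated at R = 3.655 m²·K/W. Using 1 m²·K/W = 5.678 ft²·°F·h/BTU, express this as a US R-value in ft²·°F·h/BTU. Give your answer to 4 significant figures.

20.75 ft²·°F·h/BTU

R_US = 3.655 × 5.678 = 20.753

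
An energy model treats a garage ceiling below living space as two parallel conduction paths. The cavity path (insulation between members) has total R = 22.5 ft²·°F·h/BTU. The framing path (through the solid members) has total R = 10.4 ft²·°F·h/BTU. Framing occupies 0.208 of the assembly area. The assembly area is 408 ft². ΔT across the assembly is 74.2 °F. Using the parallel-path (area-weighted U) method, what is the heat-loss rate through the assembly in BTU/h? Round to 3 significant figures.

1670 BTU/h

U_eff = 0.792/22.5 + 0.208/10.4 = 0.0352 + 0.02 = 0.0552
R_eff = 1/U_eff = 18.12 ft²·°F·h/BTU
Q = 408 × 74.2 / 18.12 = 1671 BTU/h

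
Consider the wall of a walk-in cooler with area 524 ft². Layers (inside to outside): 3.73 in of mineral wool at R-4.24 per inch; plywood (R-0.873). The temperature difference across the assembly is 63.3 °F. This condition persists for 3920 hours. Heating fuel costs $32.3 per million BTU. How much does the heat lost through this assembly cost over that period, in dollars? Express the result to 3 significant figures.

252 dollars

3.73 × 4.24 = 15.82
R_total = 15.82 + 0.873 = 16.69 ft²·°F·h/BTU
Q = 524 × 63.3 / 16.69 = 1988 BTU/h
E = 1988 × 3920 = 7791000 BTU
Cost = 7791000/10⁶ × 32.3 = $251.7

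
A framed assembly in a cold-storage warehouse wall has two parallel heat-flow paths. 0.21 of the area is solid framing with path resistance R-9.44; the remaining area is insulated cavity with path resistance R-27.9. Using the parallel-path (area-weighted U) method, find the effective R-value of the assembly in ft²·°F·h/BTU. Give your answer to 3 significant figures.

U_eff = 0.79/27.9 + 0.21/9.44 = 0.02832 + 0.02225 = 0.05056
R_eff = 1/U_eff = 19.78 ft²·°F·h/BTU

19.8 ft²·°F·h/BTU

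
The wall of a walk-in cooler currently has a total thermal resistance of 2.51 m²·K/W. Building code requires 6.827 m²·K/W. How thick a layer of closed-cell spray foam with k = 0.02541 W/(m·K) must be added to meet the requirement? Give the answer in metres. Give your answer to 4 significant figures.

ΔR = 6.827 − 2.51 = 4.317 m²·K/W
L = ΔR × k = 4.317 × 0.02541 = 0.10969 m

0.1097 m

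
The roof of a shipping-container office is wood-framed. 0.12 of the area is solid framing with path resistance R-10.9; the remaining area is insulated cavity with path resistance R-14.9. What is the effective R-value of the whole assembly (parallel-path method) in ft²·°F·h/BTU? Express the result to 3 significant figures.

14.3 ft²·°F·h/BTU

U_eff = 0.88/14.9 + 0.12/10.9 = 0.05906 + 0.01101 = 0.07007
R_eff = 1/U_eff = 14.27 ft²·°F·h/BTU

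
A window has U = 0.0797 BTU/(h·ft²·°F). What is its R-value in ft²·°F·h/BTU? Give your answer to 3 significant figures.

R = 1/U = 1/0.0797 = 12.55

12.5 ft²·°F·h/BTU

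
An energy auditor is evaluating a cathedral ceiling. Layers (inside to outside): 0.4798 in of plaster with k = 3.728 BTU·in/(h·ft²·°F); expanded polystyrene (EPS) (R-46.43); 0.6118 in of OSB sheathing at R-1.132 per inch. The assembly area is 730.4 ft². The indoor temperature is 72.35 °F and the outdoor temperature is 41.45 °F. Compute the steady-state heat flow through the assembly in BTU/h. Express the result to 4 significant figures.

477.6 BTU/h

0.4798/3.728 = 0.1287
0.6118 × 1.132 = 0.69256
R_total = 0.1287 + 46.43 + 0.69256 = 47.251 ft²·°F·h/BTU
Q = A·ΔT/R = 730.4 × (72.35 − 41.45) / 47.251 = 477.65 BTU/h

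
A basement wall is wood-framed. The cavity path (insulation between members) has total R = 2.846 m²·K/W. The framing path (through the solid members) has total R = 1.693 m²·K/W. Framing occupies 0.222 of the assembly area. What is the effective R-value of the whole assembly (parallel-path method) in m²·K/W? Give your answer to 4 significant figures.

U_eff = 0.778/2.846 + 0.222/1.693 = 0.27337 + 0.13113 = 0.40449
R_eff = 1/U_eff = 2.4722 m²·K/W

2.472 m²·K/W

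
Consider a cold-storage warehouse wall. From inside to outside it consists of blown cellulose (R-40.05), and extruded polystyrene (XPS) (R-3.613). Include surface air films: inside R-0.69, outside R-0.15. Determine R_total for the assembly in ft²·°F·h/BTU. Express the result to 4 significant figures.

44.50 ft²·°F·h/BTU

R_total = 0.69 + 40.05 + 3.613 + 0.15 = 44.503 ft²·°F·h/BTU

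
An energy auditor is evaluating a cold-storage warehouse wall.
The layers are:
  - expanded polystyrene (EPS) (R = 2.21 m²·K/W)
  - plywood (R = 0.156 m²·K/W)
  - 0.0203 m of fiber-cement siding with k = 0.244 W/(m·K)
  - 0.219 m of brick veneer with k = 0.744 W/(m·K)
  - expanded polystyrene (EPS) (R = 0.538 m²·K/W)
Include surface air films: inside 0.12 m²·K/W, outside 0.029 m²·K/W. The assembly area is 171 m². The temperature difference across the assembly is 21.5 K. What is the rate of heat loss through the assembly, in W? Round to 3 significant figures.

1070 W

0.0203/0.244 = 0.0832
0.219/0.744 = 0.2944
R_total = 0.12 + 2.21 + 0.156 + 0.0832 + 0.2944 + 0.538 + 0.029 = 3.431 m²·K/W
Q = A·ΔT/R = 171 × 21.5 / 3.431 = 1072 W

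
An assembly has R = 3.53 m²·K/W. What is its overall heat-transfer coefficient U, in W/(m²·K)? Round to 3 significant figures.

U = 1/R = 1/3.53 = 0.2833

0.283 W/(m²·K)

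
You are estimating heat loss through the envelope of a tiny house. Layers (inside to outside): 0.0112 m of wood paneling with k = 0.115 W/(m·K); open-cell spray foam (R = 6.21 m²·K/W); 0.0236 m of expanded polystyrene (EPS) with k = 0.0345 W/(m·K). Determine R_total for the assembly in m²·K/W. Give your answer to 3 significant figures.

0.0112/0.115 = 0.09739
0.0236/0.0345 = 0.6841
R_total = 0.09739 + 6.21 + 0.6841 = 6.991 m²·K/W

6.99 m²·K/W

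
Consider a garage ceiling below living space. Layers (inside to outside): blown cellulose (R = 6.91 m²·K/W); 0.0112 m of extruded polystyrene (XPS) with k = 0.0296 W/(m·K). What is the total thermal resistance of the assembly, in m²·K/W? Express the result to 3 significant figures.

0.0112/0.0296 = 0.3784
R_total = 6.91 + 0.3784 = 7.288 m²·K/W

7.29 m²·K/W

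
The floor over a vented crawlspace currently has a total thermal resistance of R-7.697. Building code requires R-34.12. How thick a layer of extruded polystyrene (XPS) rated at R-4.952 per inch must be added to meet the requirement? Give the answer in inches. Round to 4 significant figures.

5.336 in

ΔR = 34.12 − 7.697 = 26.423 ft²·°F·h/BTU
L = ΔR / (R/in) = 26.423/4.952 = 5.3358 in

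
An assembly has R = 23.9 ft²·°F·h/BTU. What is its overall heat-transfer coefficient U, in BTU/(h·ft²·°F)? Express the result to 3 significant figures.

0.0418 BTU/(h·ft²·°F)

U = 1/R = 1/23.9 = 0.04184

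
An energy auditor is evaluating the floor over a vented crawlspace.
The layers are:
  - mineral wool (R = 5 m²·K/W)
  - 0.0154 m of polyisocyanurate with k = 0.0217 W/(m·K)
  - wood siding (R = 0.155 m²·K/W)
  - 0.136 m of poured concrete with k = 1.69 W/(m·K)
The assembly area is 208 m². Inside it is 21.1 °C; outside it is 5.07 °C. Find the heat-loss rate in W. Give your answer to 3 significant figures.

561 W

0.0154/0.0217 = 0.7097
0.136/1.69 = 0.08047
R_total = 5 + 0.7097 + 0.155 + 0.08047 = 5.945 m²·K/W
Q = A·ΔT/R = 208 × (21.1 − 5.07) / 5.945 = 560.8 W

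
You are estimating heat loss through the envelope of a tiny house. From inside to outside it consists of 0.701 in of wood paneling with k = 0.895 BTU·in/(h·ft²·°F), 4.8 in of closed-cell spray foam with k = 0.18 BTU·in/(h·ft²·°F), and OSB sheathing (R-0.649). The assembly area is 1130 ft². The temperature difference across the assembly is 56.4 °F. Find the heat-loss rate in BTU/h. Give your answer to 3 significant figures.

0.701/0.895 = 0.7832
4.8/0.18 = 26.67
R_total = 0.7832 + 26.67 + 0.649 = 28.1 ft²·°F·h/BTU
Q = A·ΔT/R = 1130 × 56.4 / 28.1 = 2268 BTU/h

2270 BTU/h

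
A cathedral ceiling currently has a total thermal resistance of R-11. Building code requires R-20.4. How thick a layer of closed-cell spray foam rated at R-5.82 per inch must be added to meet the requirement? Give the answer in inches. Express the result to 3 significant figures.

1.62 in

ΔR = 20.4 − 11 = 9.4 ft²·°F·h/BTU
L = ΔR / (R/in) = 9.4/5.82 = 1.615 in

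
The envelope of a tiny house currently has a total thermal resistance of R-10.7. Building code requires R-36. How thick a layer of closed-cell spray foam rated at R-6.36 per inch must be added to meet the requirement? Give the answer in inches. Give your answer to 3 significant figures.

3.98 in

ΔR = 36 − 10.7 = 25.3 ft²·°F·h/BTU
L = ΔR / (R/in) = 25.3/6.36 = 3.978 in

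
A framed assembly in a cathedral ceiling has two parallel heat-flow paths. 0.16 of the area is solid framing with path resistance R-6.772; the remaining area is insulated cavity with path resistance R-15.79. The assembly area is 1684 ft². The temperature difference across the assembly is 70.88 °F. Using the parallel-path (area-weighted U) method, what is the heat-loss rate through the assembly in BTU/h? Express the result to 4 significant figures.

9170 BTU/h

U_eff = 0.84/15.79 + 0.16/6.772 = 0.053198 + 0.023627 = 0.076825
R_eff = 1/U_eff = 13.017 ft²·°F·h/BTU
Q = 1684 × 70.88 / 13.017 = 9170 BTU/h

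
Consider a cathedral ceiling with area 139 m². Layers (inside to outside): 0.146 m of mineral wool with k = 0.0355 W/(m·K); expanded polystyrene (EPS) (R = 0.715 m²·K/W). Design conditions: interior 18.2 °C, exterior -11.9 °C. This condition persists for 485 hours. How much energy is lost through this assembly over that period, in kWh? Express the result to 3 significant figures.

420 kWh

0.146/0.0355 = 4.113
R_total = 4.113 + 0.715 = 4.828 m²·K/W
Q = 139 × (18.2 − (-11.9)) / 4.828 = 866.6 W
E = 866.6 W × 485 h / 1000 = 420.3 kWh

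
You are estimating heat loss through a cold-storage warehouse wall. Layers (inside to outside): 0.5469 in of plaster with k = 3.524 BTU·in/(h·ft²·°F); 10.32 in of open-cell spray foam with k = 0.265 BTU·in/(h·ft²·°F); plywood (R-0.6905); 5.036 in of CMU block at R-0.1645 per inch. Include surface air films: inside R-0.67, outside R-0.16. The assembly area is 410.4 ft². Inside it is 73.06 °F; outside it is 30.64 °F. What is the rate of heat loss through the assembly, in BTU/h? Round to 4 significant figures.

0.5469/3.524 = 0.15519
10.32/0.265 = 38.943
5.036 × 0.1645 = 0.82842
R_total = 0.67 + 0.15519 + 38.943 + 0.6905 + 0.82842 + 0.16 = 41.448 ft²·°F·h/BTU
Q = A·ΔT/R = 410.4 × (73.06 − 30.64) / 41.448 = 420.03 BTU/h

420.0 BTU/h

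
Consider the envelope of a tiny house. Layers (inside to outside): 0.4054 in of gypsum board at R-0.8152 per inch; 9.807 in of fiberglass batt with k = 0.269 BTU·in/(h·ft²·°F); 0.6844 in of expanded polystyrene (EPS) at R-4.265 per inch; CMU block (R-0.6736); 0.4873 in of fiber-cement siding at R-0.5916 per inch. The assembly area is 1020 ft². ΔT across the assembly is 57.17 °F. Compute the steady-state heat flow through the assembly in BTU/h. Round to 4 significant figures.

0.4054 × 0.8152 = 0.33048
9.807/0.269 = 36.457
0.6844 × 4.265 = 2.919
0.4873 × 0.5916 = 0.28829
R_total = 0.33048 + 36.457 + 2.919 + 0.6736 + 0.28829 = 40.669 ft²·°F·h/BTU
Q = A·ΔT/R = 1020 × 57.17 / 40.669 = 1433.9 BTU/h

1434 BTU/h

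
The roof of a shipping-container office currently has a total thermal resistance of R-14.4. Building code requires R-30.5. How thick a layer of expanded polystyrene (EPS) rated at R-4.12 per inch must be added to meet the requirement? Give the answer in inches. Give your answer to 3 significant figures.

3.91 in

ΔR = 30.5 − 14.4 = 16.1 ft²·°F·h/BTU
L = ΔR / (R/in) = 16.1/4.12 = 3.908 in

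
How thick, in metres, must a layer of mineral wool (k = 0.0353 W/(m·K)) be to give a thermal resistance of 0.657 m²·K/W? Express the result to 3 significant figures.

0.0232 m

L = R·k = 0.657 × 0.0353 = 0.02319 m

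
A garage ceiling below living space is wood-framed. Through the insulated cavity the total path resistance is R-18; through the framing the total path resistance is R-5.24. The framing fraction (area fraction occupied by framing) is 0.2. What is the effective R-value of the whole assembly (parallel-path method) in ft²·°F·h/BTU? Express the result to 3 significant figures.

12.1 ft²·°F·h/BTU

U_eff = 0.8/18 + 0.2/5.24 = 0.04444 + 0.03817 = 0.08261
R_eff = 1/U_eff = 12.1 ft²·°F·h/BTU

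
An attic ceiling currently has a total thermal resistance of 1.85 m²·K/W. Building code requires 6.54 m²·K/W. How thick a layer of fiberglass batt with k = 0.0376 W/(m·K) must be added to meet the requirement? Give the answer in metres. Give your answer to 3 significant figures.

ΔR = 6.54 − 1.85 = 4.69 m²·K/W
L = ΔR × k = 4.69 × 0.0376 = 0.1763 m

0.176 m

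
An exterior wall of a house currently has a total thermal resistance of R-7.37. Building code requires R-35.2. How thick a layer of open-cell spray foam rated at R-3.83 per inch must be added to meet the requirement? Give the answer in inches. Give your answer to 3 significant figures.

ΔR = 35.2 − 7.37 = 27.83 ft²·°F·h/BTU
L = ΔR / (R/in) = 27.83/3.83 = 7.266 in

7.27 in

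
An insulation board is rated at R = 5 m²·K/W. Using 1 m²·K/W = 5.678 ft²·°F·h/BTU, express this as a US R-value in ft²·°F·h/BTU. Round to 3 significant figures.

R_US = 5 × 5.678 = 28.39

28.4 ft²·°F·h/BTU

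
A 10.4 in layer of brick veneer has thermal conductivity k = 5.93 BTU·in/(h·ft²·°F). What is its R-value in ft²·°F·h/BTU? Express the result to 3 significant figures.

R = L/k = 10.4/5.93 = 1.754 ft²·°F·h/BTU

1.75 ft²·°F·h/BTU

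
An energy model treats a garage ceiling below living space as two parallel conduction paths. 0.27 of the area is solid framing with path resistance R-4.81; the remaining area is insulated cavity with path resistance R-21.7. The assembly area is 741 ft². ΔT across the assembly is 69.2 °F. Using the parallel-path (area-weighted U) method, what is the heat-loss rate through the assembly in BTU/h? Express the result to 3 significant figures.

4600 BTU/h

U_eff = 0.73/21.7 + 0.27/4.81 = 0.03364 + 0.05613 = 0.08977
R_eff = 1/U_eff = 11.14 ft²·°F·h/BTU
Q = 741 × 69.2 / 11.14 = 4603 BTU/h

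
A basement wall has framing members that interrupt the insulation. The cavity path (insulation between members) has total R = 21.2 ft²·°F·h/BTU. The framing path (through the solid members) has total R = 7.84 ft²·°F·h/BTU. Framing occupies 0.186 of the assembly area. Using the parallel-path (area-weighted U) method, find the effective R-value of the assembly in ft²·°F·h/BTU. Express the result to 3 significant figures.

U_eff = 0.814/21.2 + 0.186/7.84 = 0.0384 + 0.02372 = 0.06212
R_eff = 1/U_eff = 16.1 ft²·°F·h/BTU

16.1 ft²·°F·h/BTU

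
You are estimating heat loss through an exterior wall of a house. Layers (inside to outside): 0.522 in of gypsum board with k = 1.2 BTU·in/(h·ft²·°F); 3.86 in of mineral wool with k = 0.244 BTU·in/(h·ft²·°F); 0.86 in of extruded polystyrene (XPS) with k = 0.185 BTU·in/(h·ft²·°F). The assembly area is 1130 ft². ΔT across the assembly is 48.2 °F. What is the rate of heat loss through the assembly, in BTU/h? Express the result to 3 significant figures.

0.522/1.2 = 0.435
3.86/0.244 = 15.82
0.86/0.185 = 4.649
R_total = 0.435 + 15.82 + 4.649 = 20.9 ft²·°F·h/BTU
Q = A·ΔT/R = 1130 × 48.2 / 20.9 = 2606 BTU/h

2610 BTU/h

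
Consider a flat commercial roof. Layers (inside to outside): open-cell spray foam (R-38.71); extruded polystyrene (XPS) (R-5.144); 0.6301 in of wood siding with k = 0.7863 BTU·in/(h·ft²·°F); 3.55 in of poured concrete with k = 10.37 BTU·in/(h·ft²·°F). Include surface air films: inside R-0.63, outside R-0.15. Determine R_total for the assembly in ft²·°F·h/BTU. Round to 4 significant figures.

45.78 ft²·°F·h/BTU

0.6301/0.7863 = 0.80135
3.55/10.37 = 0.34233
R_total = 0.63 + 38.71 + 5.144 + 0.80135 + 0.34233 + 0.15 = 45.778 ft²·°F·h/BTU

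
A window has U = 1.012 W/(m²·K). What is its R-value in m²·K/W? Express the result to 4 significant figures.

0.9881 m²·K/W

R = 1/U = 1/1.012 = 0.98814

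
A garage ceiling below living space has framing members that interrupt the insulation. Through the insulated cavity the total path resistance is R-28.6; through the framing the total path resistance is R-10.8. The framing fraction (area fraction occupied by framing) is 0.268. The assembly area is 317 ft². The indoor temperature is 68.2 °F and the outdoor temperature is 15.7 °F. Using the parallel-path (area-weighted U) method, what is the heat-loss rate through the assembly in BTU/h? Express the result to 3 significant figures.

839 BTU/h

U_eff = 0.732/28.6 + 0.268/10.8 = 0.02559 + 0.02481 = 0.05041
R_eff = 1/U_eff = 19.84 ft²·°F·h/BTU
Q = 317 × (68.2 − 15.7) / 19.84 = 838.9 BTU/h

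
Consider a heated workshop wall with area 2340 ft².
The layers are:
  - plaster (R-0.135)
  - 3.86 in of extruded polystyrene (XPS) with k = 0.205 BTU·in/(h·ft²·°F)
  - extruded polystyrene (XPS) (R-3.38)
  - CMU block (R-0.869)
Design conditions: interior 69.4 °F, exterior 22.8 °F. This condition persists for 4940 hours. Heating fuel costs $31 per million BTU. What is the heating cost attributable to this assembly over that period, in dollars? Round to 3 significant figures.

719 dollars

3.86/0.205 = 18.83
R_total = 0.135 + 18.83 + 3.38 + 0.869 = 23.21 ft²·°F·h/BTU
Q = 2340 × (69.4 − 22.8) / 23.21 = 4697 BTU/h
E = 4697 × 4940 = 23210000 BTU
Cost = 23210000/10⁶ × 31 = $719.4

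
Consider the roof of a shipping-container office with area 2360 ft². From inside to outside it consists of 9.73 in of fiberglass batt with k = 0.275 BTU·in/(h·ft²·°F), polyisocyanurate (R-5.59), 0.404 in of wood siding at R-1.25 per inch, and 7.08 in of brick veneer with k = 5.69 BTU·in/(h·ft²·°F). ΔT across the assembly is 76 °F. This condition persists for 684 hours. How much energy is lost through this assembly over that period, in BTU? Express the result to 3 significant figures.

9.73/0.275 = 35.38
0.404 × 1.25 = 0.505
7.08/5.69 = 1.244
R_total = 35.38 + 5.59 + 0.505 + 1.244 = 42.72 ft²·°F·h/BTU
Q = 2360 × 76 / 42.72 = 4198 BTU/h
E = 4198 × 684 = 2872000 BTU

2870000 BTU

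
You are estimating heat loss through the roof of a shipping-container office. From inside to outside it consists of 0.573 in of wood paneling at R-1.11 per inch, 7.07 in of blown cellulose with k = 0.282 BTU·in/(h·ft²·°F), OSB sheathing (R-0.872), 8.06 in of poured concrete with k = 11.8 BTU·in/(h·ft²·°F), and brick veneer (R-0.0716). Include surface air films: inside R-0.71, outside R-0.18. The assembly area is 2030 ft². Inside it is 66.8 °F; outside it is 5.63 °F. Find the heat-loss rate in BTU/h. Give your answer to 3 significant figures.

0.573 × 1.11 = 0.636
7.07/0.282 = 25.07
8.06/11.8 = 0.6831
R_total = 0.71 + 0.636 + 25.07 + 0.872 + 0.6831 + 0.0716 + 0.18 = 28.22 ft²·°F·h/BTU
Q = A·ΔT/R = 2030 × (66.8 − 5.63) / 28.22 = 4400 BTU/h

4400 BTU/h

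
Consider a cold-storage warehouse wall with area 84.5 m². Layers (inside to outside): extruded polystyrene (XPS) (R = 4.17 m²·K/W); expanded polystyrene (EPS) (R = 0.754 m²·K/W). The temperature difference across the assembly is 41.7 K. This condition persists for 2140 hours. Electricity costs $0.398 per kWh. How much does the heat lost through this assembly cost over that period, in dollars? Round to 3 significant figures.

R_total = 4.17 + 0.754 = 4.924 m²·K/W
Q = 84.5 × 41.7 / 4.924 = 715.6 W
E = 715.6 W × 2140 h / 1000 = 1531 kWh
Cost = 1531 × 0.398 = $609.5

609 dollars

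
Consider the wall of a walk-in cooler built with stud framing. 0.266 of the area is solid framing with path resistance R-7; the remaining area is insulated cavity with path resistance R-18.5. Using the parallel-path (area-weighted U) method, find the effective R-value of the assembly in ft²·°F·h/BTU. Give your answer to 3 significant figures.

U_eff = 0.734/18.5 + 0.266/7 = 0.03968 + 0.038 = 0.07768
R_eff = 1/U_eff = 12.87 ft²·°F·h/BTU

12.9 ft²·°F·h/BTU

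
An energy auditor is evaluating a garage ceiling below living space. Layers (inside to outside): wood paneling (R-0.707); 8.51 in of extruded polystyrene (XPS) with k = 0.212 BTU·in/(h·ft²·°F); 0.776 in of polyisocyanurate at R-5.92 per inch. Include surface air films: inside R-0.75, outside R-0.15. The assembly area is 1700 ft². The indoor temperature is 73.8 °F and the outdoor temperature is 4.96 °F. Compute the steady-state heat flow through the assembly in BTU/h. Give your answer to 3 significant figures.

8.51/0.212 = 40.14
0.776 × 5.92 = 4.594
R_total = 0.75 + 0.707 + 40.14 + 4.594 + 0.15 = 46.34 ft²·°F·h/BTU
Q = A·ΔT/R = 1700 × (73.8 − 4.96) / 46.34 = 2525 BTU/h

2530 BTU/h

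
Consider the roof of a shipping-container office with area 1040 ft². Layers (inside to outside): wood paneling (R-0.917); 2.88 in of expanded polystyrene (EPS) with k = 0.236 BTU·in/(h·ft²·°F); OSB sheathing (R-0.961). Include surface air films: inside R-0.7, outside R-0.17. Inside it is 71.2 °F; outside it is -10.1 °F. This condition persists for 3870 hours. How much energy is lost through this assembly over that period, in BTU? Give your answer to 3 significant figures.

2.88/0.236 = 12.2
R_total = 0.7 + 0.917 + 12.2 + 0.961 + 0.17 = 14.95 ft²·°F·h/BTU
Q = 1040 × (71.2 − (-10.1)) / 14.95 = 5655 BTU/h
E = 5655 × 3870 = 21890000 BTU

21900000 BTU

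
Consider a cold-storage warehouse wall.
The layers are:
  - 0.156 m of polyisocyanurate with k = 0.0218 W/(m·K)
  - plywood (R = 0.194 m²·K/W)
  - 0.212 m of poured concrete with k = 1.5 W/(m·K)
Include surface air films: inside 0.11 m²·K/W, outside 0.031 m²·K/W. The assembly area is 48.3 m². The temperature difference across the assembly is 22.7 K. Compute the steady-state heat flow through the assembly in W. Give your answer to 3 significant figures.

144 W

0.156/0.0218 = 7.156
0.212/1.5 = 0.1413
R_total = 0.11 + 7.156 + 0.194 + 0.1413 + 0.031 = 7.632 m²·K/W
Q = A·ΔT/R = 48.3 × 22.7 / 7.632 = 143.7 W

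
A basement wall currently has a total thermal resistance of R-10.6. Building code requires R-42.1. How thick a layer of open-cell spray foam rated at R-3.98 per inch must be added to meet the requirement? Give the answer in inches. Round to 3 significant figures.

7.91 in

ΔR = 42.1 − 10.6 = 31.5 ft²·°F·h/BTU
L = ΔR / (R/in) = 31.5/3.98 = 7.915 in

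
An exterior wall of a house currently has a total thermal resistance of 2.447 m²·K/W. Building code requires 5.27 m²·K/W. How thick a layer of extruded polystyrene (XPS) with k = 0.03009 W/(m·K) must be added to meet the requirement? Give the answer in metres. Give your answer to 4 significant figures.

ΔR = 5.27 − 2.447 = 2.823 m²·K/W
L = ΔR × k = 2.823 × 0.03009 = 0.084944 m

0.08494 m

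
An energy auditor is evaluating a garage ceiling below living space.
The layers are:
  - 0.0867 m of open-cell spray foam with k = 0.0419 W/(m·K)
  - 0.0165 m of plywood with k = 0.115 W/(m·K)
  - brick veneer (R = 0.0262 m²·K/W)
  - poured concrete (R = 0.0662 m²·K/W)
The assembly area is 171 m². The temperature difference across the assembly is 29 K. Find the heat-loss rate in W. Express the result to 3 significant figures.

2150 W

0.0867/0.0419 = 2.069
0.0165/0.115 = 0.1435
R_total = 2.069 + 0.1435 + 0.0262 + 0.0662 = 2.305 m²·K/W
Q = A·ΔT/R = 171 × 29 / 2.305 = 2151 W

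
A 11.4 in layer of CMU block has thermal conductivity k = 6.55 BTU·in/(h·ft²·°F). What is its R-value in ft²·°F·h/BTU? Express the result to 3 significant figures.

1.74 ft²·°F·h/BTU

R = L/k = 11.4/6.55 = 1.74 ft²·°F·h/BTU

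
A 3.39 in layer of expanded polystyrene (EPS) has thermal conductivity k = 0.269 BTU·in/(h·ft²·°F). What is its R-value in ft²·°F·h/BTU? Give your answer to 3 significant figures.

12.6 ft²·°F·h/BTU

R = L/k = 3.39/0.269 = 12.6 ft²·°F·h/BTU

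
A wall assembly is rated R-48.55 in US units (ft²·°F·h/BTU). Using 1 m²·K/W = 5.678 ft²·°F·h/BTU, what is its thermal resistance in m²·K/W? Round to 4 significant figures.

R_SI = 48.55/5.678 = 8.5505

8.551 m²·K/W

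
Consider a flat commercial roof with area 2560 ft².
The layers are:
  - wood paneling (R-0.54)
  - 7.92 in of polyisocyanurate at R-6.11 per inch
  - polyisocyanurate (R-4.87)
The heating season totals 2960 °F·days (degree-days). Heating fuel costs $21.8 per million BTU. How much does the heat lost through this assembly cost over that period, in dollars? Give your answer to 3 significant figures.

7.92 × 6.11 = 48.39
R_total = 0.54 + 48.39 + 4.87 = 53.8 ft²·°F·h/BTU
E = A × HDD × 24 / R = 2560 × 2960 × 24 / 53.8 = 3380000 BTU
Cost = 3380000/10⁶ × 21.8 = $73.69

73.7 dollars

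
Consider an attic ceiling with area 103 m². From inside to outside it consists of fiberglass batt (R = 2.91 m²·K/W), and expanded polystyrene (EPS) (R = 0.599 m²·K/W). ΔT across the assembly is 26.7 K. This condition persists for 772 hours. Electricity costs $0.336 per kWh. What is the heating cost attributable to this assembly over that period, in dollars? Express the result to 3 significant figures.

R_total = 2.91 + 0.599 = 3.509 m²·K/W
Q = 103 × 26.7 / 3.509 = 783.7 W
E = 783.7 W × 772 h / 1000 = 605 kWh
Cost = 605 × 0.336 = $203.3

203 dollars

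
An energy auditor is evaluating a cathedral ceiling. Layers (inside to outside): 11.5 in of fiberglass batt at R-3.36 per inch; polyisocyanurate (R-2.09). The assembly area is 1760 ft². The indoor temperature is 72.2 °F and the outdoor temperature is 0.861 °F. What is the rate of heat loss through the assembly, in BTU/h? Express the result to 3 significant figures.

11.5 × 3.36 = 38.64
R_total = 38.64 + 2.09 = 40.73 ft²·°F·h/BTU
Q = A·ΔT/R = 1760 × (72.2 − 0.861) / 40.73 = 3083 BTU/h

3080 BTU/h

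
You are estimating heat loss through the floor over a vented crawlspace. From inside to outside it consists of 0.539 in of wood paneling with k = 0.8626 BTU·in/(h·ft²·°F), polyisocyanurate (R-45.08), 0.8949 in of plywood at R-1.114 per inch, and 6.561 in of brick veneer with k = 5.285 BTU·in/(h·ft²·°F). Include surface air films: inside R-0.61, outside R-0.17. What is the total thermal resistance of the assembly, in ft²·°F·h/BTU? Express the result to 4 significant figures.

48.72 ft²·°F·h/BTU

0.539/0.8626 = 0.62486
0.8949 × 1.114 = 0.99692
6.561/5.285 = 1.2414
R_total = 0.61 + 0.62486 + 45.08 + 0.99692 + 1.2414 + 0.17 = 48.723 ft²·°F·h/BTU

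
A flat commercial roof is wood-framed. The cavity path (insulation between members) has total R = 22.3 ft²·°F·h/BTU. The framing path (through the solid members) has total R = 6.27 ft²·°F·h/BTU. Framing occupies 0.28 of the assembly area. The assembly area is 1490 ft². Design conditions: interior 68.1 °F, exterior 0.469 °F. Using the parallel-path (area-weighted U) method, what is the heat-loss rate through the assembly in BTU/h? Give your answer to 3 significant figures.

7750 BTU/h

U_eff = 0.72/22.3 + 0.28/6.27 = 0.03229 + 0.04466 = 0.07694
R_eff = 1/U_eff = 13 ft²·°F·h/BTU
Q = 1490 × (68.1 − 0.469) / 13 = 7754 BTU/h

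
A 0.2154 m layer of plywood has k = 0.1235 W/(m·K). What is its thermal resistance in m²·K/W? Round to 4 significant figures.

R = L/k = 0.2154/0.1235 = 1.7441 m²·K/W

1.744 m²·K/W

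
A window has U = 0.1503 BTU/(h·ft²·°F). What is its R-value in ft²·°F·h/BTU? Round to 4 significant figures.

R = 1/U = 1/0.1503 = 6.6534

6.653 ft²·°F·h/BTU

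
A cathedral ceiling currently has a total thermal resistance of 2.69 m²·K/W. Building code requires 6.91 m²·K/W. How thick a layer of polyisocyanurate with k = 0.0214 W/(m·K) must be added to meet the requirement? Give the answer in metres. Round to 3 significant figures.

ΔR = 6.91 − 2.69 = 4.22 m²·K/W
L = ΔR × k = 4.22 × 0.0214 = 0.09031 m

0.0903 m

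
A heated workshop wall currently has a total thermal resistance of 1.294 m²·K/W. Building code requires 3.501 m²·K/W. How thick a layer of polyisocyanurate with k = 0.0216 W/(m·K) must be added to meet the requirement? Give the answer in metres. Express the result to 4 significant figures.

0.04767 m

ΔR = 3.501 − 1.294 = 2.207 m²·K/W
L = ΔR × k = 2.207 × 0.0216 = 0.047671 m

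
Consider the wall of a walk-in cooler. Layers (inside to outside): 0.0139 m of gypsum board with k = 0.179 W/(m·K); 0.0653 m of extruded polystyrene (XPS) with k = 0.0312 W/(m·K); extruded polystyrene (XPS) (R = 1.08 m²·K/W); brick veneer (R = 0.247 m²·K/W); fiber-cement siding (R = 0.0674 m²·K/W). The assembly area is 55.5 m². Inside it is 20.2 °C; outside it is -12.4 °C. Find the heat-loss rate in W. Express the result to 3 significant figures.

0.0139/0.179 = 0.07765
0.0653/0.0312 = 2.093
R_total = 0.07765 + 2.093 + 1.08 + 0.247 + 0.0674 = 3.565 m²·K/W
Q = A·ΔT/R = 55.5 × (20.2 − (-12.4)) / 3.565 = 507.5 W

508 W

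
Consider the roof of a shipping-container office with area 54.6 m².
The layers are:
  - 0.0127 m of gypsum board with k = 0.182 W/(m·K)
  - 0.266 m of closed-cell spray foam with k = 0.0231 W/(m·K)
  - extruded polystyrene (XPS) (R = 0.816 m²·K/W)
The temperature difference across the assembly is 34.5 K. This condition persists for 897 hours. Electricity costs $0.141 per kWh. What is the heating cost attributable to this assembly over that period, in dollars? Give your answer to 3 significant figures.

0.0127/0.182 = 0.06978
0.266/0.0231 = 11.52
R_total = 0.06978 + 11.52 + 0.816 = 12.4 m²·K/W
Q = 54.6 × 34.5 / 12.4 = 151.9 W
E = 151.9 W × 897 h / 1000 = 136.3 kWh
Cost = 136.3 × 0.141 = $19.21

19.2 dollars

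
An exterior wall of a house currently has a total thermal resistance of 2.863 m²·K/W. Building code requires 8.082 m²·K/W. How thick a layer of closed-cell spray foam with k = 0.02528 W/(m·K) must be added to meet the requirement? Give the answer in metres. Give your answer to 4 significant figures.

ΔR = 8.082 − 2.863 = 5.219 m²·K/W
L = ΔR × k = 5.219 × 0.02528 = 0.13194 m

0.1319 m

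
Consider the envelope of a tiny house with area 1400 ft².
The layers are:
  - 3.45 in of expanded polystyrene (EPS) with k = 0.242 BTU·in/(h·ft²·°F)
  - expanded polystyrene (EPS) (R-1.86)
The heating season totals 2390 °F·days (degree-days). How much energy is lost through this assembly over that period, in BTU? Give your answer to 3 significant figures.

4980000 BTU

3.45/0.242 = 14.26
R_total = 14.26 + 1.86 = 16.12 ft²·°F·h/BTU
E = A × HDD × 24 / R = 1400 × 2390 × 24 / 16.12 = 4983000 BTU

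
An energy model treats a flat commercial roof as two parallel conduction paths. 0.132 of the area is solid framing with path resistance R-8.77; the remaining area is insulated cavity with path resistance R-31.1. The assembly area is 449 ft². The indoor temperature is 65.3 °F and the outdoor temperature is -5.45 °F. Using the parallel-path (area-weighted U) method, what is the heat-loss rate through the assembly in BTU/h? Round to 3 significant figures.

U_eff = 0.868/31.1 + 0.132/8.77 = 0.02791 + 0.01505 = 0.04296
R_eff = 1/U_eff = 23.28 ft²·°F·h/BTU
Q = 449 × (65.3 − (-5.45)) / 23.28 = 1365 BTU/h

1360 BTU/h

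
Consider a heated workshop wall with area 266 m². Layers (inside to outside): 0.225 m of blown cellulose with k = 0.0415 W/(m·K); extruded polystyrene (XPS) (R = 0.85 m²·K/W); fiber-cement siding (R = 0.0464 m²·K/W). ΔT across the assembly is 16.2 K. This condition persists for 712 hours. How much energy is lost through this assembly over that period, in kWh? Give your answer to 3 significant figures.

486 kWh

0.225/0.0415 = 5.422
R_total = 5.422 + 0.85 + 0.0464 = 6.318 m²·K/W
Q = 266 × 16.2 / 6.318 = 682 W
E = 682 W × 712 h / 1000 = 485.6 kWh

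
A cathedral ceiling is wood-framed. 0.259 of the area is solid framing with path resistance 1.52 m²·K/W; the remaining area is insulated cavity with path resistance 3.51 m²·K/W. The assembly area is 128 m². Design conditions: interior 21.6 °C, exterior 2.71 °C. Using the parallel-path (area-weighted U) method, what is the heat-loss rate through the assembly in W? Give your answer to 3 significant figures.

922 W

U_eff = 0.741/3.51 + 0.259/1.52 = 0.2111 + 0.1704 = 0.3815
R_eff = 1/U_eff = 2.621 m²·K/W
Q = 128 × (21.6 − 2.71) / 2.621 = 922.5 W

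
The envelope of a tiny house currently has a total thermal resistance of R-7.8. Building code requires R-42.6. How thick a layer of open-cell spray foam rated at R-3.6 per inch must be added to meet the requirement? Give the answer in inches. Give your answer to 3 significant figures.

9.67 in

ΔR = 42.6 − 7.8 = 34.8 ft²·°F·h/BTU
L = ΔR / (R/in) = 34.8/3.6 = 9.667 in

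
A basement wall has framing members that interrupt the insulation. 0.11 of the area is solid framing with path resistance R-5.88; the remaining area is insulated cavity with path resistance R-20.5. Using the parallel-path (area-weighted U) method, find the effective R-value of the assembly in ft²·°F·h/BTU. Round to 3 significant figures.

U_eff = 0.89/20.5 + 0.11/5.88 = 0.04341 + 0.01871 = 0.06212
R_eff = 1/U_eff = 16.1 ft²·°F·h/BTU

16.1 ft²·°F·h/BTU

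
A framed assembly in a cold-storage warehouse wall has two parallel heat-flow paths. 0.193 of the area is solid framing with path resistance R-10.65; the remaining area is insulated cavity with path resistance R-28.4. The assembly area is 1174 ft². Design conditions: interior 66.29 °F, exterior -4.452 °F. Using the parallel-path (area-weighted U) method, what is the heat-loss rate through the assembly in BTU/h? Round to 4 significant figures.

3865 BTU/h

U_eff = 0.807/28.4 + 0.193/10.65 = 0.028415 + 0.018122 = 0.046538
R_eff = 1/U_eff = 21.488 ft²·°F·h/BTU
Q = 1174 × (66.29 − (-4.452)) / 21.488 = 3865 BTU/h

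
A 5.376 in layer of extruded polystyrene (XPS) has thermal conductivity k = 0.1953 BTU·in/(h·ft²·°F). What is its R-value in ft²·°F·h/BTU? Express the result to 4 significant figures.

R = L/k = 5.376/0.1953 = 27.527 ft²·°F·h/BTU

27.53 ft²·°F·h/BTU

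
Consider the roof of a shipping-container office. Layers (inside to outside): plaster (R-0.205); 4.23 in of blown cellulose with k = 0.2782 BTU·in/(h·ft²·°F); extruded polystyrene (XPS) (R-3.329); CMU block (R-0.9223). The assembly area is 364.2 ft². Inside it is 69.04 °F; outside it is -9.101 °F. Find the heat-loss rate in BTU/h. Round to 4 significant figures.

1447 BTU/h

4.23/0.2782 = 15.205
R_total = 0.205 + 15.205 + 3.329 + 0.9223 = 19.661 ft²·°F·h/BTU
Q = A·ΔT/R = 364.2 × (69.04 − (-9.101)) / 19.661 = 1447.5 BTU/h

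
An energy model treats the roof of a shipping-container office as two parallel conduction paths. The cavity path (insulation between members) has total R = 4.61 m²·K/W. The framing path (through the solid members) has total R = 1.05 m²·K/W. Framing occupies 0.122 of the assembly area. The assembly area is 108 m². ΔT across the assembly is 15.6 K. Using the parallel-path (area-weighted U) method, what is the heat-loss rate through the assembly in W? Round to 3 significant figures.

U_eff = 0.878/4.61 + 0.122/1.05 = 0.1905 + 0.1162 = 0.3066
R_eff = 1/U_eff = 3.261 m²·K/W
Q = 108 × 15.6 / 3.261 = 516.6 W

517 W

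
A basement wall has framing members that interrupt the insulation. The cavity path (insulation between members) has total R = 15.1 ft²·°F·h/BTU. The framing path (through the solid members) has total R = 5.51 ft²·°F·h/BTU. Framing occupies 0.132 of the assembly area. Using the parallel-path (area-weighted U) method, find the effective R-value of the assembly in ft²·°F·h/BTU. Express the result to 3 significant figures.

U_eff = 0.868/15.1 + 0.132/5.51 = 0.05748 + 0.02396 = 0.08144
R_eff = 1/U_eff = 12.28 ft²·°F·h/BTU

12.3 ft²·°F·h/BTU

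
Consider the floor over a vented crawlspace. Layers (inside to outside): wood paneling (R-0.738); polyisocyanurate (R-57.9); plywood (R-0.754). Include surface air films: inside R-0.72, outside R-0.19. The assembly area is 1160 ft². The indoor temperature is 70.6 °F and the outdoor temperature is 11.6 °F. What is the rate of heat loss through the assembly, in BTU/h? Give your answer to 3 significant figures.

R_total = 0.72 + 0.738 + 57.9 + 0.754 + 0.19 = 60.3 ft²·°F·h/BTU
Q = A·ΔT/R = 1160 × (70.6 − 11.6) / 60.3 = 1135 BTU/h

1130 BTU/h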